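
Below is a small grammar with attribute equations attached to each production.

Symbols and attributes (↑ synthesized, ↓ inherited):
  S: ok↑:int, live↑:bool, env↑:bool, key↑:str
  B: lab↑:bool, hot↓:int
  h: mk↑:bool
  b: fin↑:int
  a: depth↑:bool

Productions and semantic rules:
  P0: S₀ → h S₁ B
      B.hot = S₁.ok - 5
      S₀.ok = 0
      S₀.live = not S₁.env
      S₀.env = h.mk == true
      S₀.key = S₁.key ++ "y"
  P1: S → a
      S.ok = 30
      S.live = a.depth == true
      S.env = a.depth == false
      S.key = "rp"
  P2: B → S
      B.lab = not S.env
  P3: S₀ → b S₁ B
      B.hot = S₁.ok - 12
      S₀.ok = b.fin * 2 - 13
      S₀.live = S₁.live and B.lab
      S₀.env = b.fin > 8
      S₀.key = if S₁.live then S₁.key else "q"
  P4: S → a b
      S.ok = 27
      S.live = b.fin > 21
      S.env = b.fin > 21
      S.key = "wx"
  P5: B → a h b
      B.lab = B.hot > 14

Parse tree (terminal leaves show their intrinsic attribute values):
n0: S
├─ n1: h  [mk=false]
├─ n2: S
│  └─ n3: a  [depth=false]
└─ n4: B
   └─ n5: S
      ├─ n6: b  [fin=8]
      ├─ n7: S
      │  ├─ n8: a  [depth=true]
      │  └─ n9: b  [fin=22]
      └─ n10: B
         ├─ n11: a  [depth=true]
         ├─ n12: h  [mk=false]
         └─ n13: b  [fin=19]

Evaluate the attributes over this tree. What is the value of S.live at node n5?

1. n1.mk = false  [terminal]
2. n3.depth = false  [terminal]
3. n2.ok = 30  [30]
4. n2.live = false  [a.depth == true]
5. n2.env = true  [a.depth == false]
6. n2.key = "rp"  ["rp"]
7. n4.hot = 25  [S₁.ok - 5]
8. n6.fin = 8  [terminal]
9. n8.depth = true  [terminal]
10. n9.fin = 22  [terminal]
11. n7.ok = 27  [27]
12. n7.live = true  [b.fin > 21]
13. n7.env = true  [b.fin > 21]
14. n7.key = "wx"  ["wx"]
15. n10.hot = 15  [S₁.ok - 12]
16. n11.depth = true  [terminal]
17. n12.mk = false  [terminal]
18. n13.fin = 19  [terminal]
19. n10.lab = true  [B.hot > 14]
20. n5.ok = 3  [b.fin * 2 - 13]
21. n5.live = true  [S₁.live and B.lab]
22. n5.env = false  [b.fin > 8]
23. n5.key = "wx"  [if S₁.live then S₁.key else "q"]
24. n4.lab = true  [not S.env]
25. n0.ok = 0  [0]
26. n0.live = false  [not S₁.env]
27. n0.env = false  [h.mk == true]
28. n0.key = "rpy"  [S₁.key ++ "y"]

true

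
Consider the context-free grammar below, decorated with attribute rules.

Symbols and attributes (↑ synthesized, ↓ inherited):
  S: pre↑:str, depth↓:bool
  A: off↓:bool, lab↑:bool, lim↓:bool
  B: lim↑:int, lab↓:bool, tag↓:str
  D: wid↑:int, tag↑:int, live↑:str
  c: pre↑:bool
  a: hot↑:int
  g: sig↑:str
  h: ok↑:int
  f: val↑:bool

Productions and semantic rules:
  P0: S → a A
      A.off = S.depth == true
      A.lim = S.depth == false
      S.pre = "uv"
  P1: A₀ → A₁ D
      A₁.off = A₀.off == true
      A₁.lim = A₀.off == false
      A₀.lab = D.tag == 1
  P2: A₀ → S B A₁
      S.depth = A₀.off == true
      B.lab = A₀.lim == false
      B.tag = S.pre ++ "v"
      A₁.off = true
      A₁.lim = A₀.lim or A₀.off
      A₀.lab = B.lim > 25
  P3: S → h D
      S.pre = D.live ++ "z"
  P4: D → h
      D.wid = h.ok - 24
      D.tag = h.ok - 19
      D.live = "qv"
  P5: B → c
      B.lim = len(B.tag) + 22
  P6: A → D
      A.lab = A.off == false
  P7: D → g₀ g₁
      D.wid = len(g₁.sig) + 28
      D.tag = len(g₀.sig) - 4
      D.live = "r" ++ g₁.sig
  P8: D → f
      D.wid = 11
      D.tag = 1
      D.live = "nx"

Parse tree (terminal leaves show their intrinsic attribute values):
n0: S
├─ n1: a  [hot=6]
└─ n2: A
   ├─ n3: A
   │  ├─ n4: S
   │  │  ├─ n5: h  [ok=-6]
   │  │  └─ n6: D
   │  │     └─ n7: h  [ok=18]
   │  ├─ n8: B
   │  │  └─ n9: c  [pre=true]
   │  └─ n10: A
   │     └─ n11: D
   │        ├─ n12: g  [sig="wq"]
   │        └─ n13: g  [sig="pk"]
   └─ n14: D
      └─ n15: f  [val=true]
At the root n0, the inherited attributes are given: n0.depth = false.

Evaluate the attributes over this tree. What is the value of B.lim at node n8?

1. n0.depth = false  [given at root]
2. n1.hot = 6  [terminal]
3. n2.off = false  [S.depth == true]
4. n2.lim = true  [S.depth == false]
5. n3.off = false  [A₀.off == true]
6. n3.lim = true  [A₀.off == false]
7. n4.depth = false  [A₀.off == true]
8. n5.ok = -6  [terminal]
9. n7.ok = 18  [terminal]
10. n6.wid = -6  [h.ok - 24]
11. n6.tag = -1  [h.ok - 19]
12. n6.live = "qv"  ["qv"]
13. n4.pre = "qvz"  [D.live ++ "z"]
14. n8.lab = false  [A₀.lim == false]
15. n8.tag = "qvzv"  [S.pre ++ "v"]
16. n9.pre = true  [terminal]
17. n8.lim = 26  [len(B.tag) + 22]
18. n10.off = true  [true]
19. n10.lim = true  [A₀.lim or A₀.off]
20. n12.sig = "wq"  [terminal]
21. n13.sig = "pk"  [terminal]
22. n11.wid = 30  [len(g₁.sig) + 28]
23. n11.tag = -2  [len(g₀.sig) - 4]
24. n11.live = "rpk"  ["r" ++ g₁.sig]
25. n10.lab = false  [A.off == false]
26. n3.lab = true  [B.lim > 25]
27. n15.val = true  [terminal]
28. n14.wid = 11  [11]
29. n14.tag = 1  [1]
30. n14.live = "nx"  ["nx"]
31. n2.lab = true  [D.tag == 1]
32. n0.pre = "uv"  ["uv"]

26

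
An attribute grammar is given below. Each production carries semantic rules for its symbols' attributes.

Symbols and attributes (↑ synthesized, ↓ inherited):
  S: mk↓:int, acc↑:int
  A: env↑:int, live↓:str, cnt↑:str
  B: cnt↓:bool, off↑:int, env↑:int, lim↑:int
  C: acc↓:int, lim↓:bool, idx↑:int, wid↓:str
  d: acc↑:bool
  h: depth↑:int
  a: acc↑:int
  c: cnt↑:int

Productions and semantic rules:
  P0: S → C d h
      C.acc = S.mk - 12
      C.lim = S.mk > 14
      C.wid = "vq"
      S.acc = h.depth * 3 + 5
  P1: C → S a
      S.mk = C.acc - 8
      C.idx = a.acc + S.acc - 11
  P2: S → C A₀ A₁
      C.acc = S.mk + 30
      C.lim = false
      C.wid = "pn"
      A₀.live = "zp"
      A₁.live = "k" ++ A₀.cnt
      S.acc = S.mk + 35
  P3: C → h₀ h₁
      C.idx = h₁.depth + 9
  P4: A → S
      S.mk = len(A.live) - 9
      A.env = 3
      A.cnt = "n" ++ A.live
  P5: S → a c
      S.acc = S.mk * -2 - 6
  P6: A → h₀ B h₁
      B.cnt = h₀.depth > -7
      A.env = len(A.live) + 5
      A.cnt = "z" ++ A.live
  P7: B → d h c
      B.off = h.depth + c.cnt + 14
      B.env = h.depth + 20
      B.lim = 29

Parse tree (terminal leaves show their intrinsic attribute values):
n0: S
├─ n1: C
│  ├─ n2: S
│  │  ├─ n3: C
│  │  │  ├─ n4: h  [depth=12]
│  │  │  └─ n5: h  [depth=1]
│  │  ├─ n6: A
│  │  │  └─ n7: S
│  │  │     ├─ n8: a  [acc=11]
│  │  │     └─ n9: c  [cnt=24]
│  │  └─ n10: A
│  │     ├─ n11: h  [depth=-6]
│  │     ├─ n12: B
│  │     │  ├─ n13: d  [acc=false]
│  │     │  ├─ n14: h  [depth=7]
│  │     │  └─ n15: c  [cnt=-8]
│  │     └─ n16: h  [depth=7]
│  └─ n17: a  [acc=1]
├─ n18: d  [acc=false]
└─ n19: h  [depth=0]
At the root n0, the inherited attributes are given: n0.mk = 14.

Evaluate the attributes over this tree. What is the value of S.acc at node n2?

29

1. n0.mk = 14  [given at root]
2. n1.acc = 2  [S.mk - 12]
3. n1.lim = false  [S.mk > 14]
4. n1.wid = "vq"  ["vq"]
5. n2.mk = -6  [C.acc - 8]
6. n3.acc = 24  [S.mk + 30]
7. n3.lim = false  [false]
8. n3.wid = "pn"  ["pn"]
9. n4.depth = 12  [terminal]
10. n5.depth = 1  [terminal]
11. n3.idx = 10  [h₁.depth + 9]
12. n6.live = "zp"  ["zp"]
13. n7.mk = -7  [len(A.live) - 9]
14. n8.acc = 11  [terminal]
15. n9.cnt = 24  [terminal]
16. n7.acc = 8  [S.mk * -2 - 6]
17. n6.env = 3  [3]
18. n6.cnt = "nzp"  ["n" ++ A.live]
19. n10.live = "knzp"  ["k" ++ A₀.cnt]
20. n11.depth = -6  [terminal]
21. n12.cnt = true  [h₀.depth > -7]
22. n13.acc = false  [terminal]
23. n14.depth = 7  [terminal]
24. n15.cnt = -8  [terminal]
25. n12.off = 13  [h.depth + c.cnt + 14]
26. n12.env = 27  [h.depth + 20]
27. n12.lim = 29  [29]
28. n16.depth = 7  [terminal]
29. n10.env = 9  [len(A.live) + 5]
30. n10.cnt = "zknzp"  ["z" ++ A.live]
31. n2.acc = 29  [S.mk + 35]
32. n17.acc = 1  [terminal]
33. n1.idx = 19  [a.acc + S.acc - 11]
34. n18.acc = false  [terminal]
35. n19.depth = 0  [terminal]
36. n0.acc = 5  [h.depth * 3 + 5]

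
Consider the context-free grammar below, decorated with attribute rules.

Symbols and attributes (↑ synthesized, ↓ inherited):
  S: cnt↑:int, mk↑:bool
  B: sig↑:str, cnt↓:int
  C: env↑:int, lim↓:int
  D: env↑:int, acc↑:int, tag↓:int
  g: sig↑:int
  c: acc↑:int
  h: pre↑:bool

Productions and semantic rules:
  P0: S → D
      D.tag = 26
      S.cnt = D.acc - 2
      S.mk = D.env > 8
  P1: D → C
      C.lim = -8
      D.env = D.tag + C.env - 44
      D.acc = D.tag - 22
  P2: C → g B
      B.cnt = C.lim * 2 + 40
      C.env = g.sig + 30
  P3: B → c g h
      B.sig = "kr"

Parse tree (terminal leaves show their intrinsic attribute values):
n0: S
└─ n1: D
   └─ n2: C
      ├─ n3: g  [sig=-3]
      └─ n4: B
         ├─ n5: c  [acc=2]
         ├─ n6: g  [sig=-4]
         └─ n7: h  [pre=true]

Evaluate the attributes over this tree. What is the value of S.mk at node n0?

1. n1.tag = 26  [26]
2. n2.lim = -8  [-8]
3. n3.sig = -3  [terminal]
4. n4.cnt = 24  [C.lim * 2 + 40]
5. n5.acc = 2  [terminal]
6. n6.sig = -4  [terminal]
7. n7.pre = true  [terminal]
8. n4.sig = "kr"  ["kr"]
9. n2.env = 27  [g.sig + 30]
10. n1.env = 9  [D.tag + C.env - 44]
11. n1.acc = 4  [D.tag - 22]
12. n0.cnt = 2  [D.acc - 2]
13. n0.mk = true  [D.env > 8]

true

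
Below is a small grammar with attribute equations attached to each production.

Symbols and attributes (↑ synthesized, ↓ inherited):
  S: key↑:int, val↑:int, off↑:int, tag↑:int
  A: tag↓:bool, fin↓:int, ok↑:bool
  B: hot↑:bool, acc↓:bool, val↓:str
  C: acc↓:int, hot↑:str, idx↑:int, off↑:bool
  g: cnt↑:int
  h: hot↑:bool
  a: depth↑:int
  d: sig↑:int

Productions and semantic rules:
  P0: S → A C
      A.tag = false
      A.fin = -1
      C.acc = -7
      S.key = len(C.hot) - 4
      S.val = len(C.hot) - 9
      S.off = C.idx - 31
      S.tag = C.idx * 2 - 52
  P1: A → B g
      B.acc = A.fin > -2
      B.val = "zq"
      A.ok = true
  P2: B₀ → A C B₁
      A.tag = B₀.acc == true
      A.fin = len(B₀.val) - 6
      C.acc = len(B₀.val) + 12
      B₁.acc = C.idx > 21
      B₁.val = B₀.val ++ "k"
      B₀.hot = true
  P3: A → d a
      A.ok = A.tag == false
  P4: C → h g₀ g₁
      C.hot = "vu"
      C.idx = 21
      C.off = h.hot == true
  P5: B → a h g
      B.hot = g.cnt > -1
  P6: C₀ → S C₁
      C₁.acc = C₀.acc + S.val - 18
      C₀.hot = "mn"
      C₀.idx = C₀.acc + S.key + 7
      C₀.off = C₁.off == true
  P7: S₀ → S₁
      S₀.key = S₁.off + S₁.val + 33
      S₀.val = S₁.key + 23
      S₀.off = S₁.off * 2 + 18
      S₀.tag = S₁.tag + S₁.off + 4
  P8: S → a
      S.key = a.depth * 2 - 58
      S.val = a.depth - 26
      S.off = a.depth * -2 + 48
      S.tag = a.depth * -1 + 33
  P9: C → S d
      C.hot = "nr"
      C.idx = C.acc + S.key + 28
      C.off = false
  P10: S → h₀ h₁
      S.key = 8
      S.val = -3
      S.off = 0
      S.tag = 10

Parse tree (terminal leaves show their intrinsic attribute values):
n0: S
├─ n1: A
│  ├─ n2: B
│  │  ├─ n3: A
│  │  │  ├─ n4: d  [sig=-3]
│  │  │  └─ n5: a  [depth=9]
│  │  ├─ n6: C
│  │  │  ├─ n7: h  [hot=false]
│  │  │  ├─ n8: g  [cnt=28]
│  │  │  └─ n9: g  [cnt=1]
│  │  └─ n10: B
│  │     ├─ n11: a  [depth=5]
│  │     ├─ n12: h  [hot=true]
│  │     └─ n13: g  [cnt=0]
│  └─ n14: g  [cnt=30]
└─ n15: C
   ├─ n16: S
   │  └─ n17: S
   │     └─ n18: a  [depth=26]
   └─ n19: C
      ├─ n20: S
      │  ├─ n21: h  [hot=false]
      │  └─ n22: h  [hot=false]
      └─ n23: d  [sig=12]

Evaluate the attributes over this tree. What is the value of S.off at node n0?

1. n1.tag = false  [false]
2. n1.fin = -1  [-1]
3. n2.acc = true  [A.fin > -2]
4. n2.val = "zq"  ["zq"]
5. n3.tag = true  [B₀.acc == true]
6. n3.fin = -4  [len(B₀.val) - 6]
7. n4.sig = -3  [terminal]
8. n5.depth = 9  [terminal]
9. n3.ok = false  [A.tag == false]
10. n6.acc = 14  [len(B₀.val) + 12]
11. n7.hot = false  [terminal]
12. n8.cnt = 28  [terminal]
13. n9.cnt = 1  [terminal]
14. n6.hot = "vu"  ["vu"]
15. n6.idx = 21  [21]
16. n6.off = false  [h.hot == true]
17. n10.acc = false  [C.idx > 21]
18. n10.val = "zqk"  [B₀.val ++ "k"]
19. n11.depth = 5  [terminal]
20. n12.hot = true  [terminal]
21. n13.cnt = 0  [terminal]
22. n10.hot = true  [g.cnt > -1]
23. n2.hot = true  [true]
24. n14.cnt = 30  [terminal]
25. n1.ok = true  [true]
26. n15.acc = -7  [-7]
27. n18.depth = 26  [terminal]
28. n17.key = -6  [a.depth * 2 - 58]
29. n17.val = 0  [a.depth - 26]
30. n17.off = -4  [a.depth * -2 + 48]
31. n17.tag = 7  [a.depth * -1 + 33]
32. n16.key = 29  [S₁.off + S₁.val + 33]
33. n16.val = 17  [S₁.key + 23]
34. n16.off = 10  [S₁.off * 2 + 18]
35. n16.tag = 7  [S₁.tag + S₁.off + 4]
36. n19.acc = -8  [C₀.acc + S.val - 18]
37. n21.hot = false  [terminal]
38. n22.hot = false  [terminal]
39. n20.key = 8  [8]
40. n20.val = -3  [-3]
41. n20.off = 0  [0]
42. n20.tag = 10  [10]
43. n23.sig = 12  [terminal]
44. n19.hot = "nr"  ["nr"]
45. n19.idx = 28  [C.acc + S.key + 28]
46. n19.off = false  [false]
47. n15.hot = "mn"  ["mn"]
48. n15.idx = 29  [C₀.acc + S.key + 7]
49. n15.off = false  [C₁.off == true]
50. n0.key = -2  [len(C.hot) - 4]
51. n0.val = -7  [len(C.hot) - 9]
52. n0.off = -2  [C.idx - 31]
53. n0.tag = 6  [C.idx * 2 - 52]

-2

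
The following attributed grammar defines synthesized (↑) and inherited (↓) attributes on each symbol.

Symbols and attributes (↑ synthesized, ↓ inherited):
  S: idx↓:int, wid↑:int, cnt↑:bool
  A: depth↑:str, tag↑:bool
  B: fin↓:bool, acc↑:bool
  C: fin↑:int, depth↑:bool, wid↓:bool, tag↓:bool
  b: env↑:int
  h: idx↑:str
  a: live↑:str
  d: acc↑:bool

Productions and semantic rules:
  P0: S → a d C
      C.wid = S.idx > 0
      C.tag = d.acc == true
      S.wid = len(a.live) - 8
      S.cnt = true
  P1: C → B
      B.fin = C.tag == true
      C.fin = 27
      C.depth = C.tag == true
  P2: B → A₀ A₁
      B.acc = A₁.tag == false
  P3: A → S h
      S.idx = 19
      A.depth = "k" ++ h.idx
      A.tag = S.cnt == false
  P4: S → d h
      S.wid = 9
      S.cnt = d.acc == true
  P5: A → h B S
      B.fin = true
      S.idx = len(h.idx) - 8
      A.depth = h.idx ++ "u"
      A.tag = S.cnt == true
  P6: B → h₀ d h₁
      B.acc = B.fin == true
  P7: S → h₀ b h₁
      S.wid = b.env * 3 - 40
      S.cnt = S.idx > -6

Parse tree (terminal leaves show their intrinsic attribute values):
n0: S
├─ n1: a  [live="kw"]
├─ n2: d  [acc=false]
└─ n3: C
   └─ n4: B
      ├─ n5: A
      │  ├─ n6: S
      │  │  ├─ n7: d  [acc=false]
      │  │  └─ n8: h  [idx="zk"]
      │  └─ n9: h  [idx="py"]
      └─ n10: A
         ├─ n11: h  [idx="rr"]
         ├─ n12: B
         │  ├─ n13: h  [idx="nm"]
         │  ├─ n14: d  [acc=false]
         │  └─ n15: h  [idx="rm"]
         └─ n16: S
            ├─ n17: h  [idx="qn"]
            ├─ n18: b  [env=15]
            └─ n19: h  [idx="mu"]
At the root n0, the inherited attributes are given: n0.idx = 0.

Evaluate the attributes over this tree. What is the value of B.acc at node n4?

1. n0.idx = 0  [given at root]
2. n1.live = "kw"  [terminal]
3. n2.acc = false  [terminal]
4. n3.wid = false  [S.idx > 0]
5. n3.tag = false  [d.acc == true]
6. n4.fin = false  [C.tag == true]
7. n6.idx = 19  [19]
8. n7.acc = false  [terminal]
9. n8.idx = "zk"  [terminal]
10. n6.wid = 9  [9]
11. n6.cnt = false  [d.acc == true]
12. n9.idx = "py"  [terminal]
13. n5.depth = "kpy"  ["k" ++ h.idx]
14. n5.tag = true  [S.cnt == false]
15. n11.idx = "rr"  [terminal]
16. n12.fin = true  [true]
17. n13.idx = "nm"  [terminal]
18. n14.acc = false  [terminal]
19. n15.idx = "rm"  [terminal]
20. n12.acc = true  [B.fin == true]
21. n16.idx = -6  [len(h.idx) - 8]
22. n17.idx = "qn"  [terminal]
23. n18.env = 15  [terminal]
24. n19.idx = "mu"  [terminal]
25. n16.wid = 5  [b.env * 3 - 40]
26. n16.cnt = false  [S.idx > -6]
27. n10.depth = "rru"  [h.idx ++ "u"]
28. n10.tag = false  [S.cnt == true]
29. n4.acc = true  [A₁.tag == false]
30. n3.fin = 27  [27]
31. n3.depth = false  [C.tag == true]
32. n0.wid = -6  [len(a.live) - 8]
33. n0.cnt = true  [true]

true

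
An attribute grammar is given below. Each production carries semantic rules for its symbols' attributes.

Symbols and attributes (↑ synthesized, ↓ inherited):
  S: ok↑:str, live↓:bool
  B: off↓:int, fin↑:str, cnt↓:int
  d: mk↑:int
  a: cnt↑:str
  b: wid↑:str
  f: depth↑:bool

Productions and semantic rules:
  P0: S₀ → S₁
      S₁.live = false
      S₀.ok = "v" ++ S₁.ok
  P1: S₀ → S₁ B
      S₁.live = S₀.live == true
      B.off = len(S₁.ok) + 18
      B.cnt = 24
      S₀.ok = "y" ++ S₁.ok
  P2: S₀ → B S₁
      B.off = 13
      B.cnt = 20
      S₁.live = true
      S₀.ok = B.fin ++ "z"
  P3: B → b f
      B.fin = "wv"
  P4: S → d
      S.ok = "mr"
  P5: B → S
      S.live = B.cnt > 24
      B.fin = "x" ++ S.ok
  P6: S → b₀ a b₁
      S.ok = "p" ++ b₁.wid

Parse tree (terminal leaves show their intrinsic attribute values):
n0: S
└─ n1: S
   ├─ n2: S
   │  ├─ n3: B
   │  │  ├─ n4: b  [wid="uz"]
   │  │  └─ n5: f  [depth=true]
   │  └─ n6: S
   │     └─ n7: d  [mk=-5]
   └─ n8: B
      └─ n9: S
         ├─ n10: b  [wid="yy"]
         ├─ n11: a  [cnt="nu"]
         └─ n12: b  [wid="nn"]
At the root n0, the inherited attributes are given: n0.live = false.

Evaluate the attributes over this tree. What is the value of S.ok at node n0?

"vywvz"

1. n0.live = false  [given at root]
2. n1.live = false  [false]
3. n2.live = false  [S₀.live == true]
4. n3.off = 13  [13]
5. n3.cnt = 20  [20]
6. n4.wid = "uz"  [terminal]
7. n5.depth = true  [terminal]
8. n3.fin = "wv"  ["wv"]
9. n6.live = true  [true]
10. n7.mk = -5  [terminal]
11. n6.ok = "mr"  ["mr"]
12. n2.ok = "wvz"  [B.fin ++ "z"]
13. n8.off = 21  [len(S₁.ok) + 18]
14. n8.cnt = 24  [24]
15. n9.live = false  [B.cnt > 24]
16. n10.wid = "yy"  [terminal]
17. n11.cnt = "nu"  [terminal]
18. n12.wid = "nn"  [terminal]
19. n9.ok = "pnn"  ["p" ++ b₁.wid]
20. n8.fin = "xpnn"  ["x" ++ S.ok]
21. n1.ok = "ywvz"  ["y" ++ S₁.ok]
22. n0.ok = "vywvz"  ["v" ++ S₁.ok]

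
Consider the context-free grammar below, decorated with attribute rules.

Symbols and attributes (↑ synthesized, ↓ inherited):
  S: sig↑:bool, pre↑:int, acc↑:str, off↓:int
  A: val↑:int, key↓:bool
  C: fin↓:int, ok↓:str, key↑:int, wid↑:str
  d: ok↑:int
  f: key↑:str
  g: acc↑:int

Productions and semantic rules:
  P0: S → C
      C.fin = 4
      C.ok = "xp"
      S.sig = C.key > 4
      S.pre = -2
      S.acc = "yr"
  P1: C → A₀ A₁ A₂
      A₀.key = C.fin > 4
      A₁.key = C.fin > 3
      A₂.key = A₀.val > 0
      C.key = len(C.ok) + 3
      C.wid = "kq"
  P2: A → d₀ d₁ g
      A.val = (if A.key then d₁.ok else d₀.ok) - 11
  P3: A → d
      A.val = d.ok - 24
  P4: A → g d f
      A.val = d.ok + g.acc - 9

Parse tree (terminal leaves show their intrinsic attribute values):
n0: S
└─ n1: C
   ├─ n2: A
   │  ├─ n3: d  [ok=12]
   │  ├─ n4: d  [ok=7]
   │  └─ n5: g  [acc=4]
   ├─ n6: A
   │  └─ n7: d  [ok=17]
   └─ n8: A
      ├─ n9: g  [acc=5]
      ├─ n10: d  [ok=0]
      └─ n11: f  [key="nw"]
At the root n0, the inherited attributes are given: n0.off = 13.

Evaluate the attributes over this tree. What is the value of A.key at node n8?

1. n0.off = 13  [given at root]
2. n1.fin = 4  [4]
3. n1.ok = "xp"  ["xp"]
4. n2.key = false  [C.fin > 4]
5. n3.ok = 12  [terminal]
6. n4.ok = 7  [terminal]
7. n5.acc = 4  [terminal]
8. n2.val = 1  [(if A.key then d₁.ok else d₀.ok) - 11]
9. n6.key = true  [C.fin > 3]
10. n7.ok = 17  [terminal]
11. n6.val = -7  [d.ok - 24]
12. n8.key = true  [A₀.val > 0]
13. n9.acc = 5  [terminal]
14. n10.ok = 0  [terminal]
15. n11.key = "nw"  [terminal]
16. n8.val = -4  [d.ok + g.acc - 9]
17. n1.key = 5  [len(C.ok) + 3]
18. n1.wid = "kq"  ["kq"]
19. n0.sig = true  [C.key > 4]
20. n0.pre = -2  [-2]
21. n0.acc = "yr"  ["yr"]

true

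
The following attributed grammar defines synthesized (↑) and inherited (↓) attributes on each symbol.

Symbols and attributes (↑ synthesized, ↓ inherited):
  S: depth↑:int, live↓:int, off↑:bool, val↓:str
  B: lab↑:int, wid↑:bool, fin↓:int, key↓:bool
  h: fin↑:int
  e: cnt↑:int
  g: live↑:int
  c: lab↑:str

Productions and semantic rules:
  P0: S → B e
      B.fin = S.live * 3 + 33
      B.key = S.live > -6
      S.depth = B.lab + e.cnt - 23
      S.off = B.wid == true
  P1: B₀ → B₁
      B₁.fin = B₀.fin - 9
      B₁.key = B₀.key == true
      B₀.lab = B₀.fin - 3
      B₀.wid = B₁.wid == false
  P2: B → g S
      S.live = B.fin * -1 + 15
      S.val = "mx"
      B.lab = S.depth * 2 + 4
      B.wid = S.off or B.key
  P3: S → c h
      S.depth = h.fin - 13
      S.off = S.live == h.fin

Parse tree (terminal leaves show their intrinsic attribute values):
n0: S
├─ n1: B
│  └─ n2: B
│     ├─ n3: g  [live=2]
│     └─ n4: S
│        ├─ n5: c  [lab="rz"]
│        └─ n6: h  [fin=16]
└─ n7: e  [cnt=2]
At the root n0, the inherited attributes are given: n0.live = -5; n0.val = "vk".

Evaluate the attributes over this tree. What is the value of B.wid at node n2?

1. n0.live = -5  [given at root]
2. n0.val = "vk"  [given at root]
3. n1.fin = 18  [S.live * 3 + 33]
4. n1.key = true  [S.live > -6]
5. n2.fin = 9  [B₀.fin - 9]
6. n2.key = true  [B₀.key == true]
7. n3.live = 2  [terminal]
8. n4.live = 6  [B.fin * -1 + 15]
9. n4.val = "mx"  ["mx"]
10. n5.lab = "rz"  [terminal]
11. n6.fin = 16  [terminal]
12. n4.depth = 3  [h.fin - 13]
13. n4.off = false  [S.live == h.fin]
14. n2.lab = 10  [S.depth * 2 + 4]
15. n2.wid = true  [S.off or B.key]
16. n1.lab = 15  [B₀.fin - 3]
17. n1.wid = false  [B₁.wid == false]
18. n7.cnt = 2  [terminal]
19. n0.depth = -6  [B.lab + e.cnt - 23]
20. n0.off = false  [B.wid == true]

true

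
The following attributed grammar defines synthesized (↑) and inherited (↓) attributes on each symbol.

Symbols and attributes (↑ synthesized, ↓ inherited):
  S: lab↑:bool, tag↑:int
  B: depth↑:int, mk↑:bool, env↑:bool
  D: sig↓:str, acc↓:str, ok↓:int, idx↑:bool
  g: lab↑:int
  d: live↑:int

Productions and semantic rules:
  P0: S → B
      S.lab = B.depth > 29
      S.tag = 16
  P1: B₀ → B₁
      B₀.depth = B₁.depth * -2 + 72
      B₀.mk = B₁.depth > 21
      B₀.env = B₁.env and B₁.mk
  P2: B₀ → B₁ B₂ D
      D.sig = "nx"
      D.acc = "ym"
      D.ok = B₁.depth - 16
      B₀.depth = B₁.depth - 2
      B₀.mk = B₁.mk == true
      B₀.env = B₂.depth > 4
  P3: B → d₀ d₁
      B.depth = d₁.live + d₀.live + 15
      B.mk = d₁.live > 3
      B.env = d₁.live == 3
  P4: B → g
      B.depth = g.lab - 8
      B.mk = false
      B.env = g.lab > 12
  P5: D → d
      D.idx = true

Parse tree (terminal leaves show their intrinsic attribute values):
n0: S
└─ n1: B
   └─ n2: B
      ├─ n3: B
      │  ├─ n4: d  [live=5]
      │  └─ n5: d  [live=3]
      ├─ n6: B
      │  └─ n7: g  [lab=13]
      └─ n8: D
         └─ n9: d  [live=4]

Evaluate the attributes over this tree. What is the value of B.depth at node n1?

30

1. n4.live = 5  [terminal]
2. n5.live = 3  [terminal]
3. n3.depth = 23  [d₁.live + d₀.live + 15]
4. n3.mk = false  [d₁.live > 3]
5. n3.env = true  [d₁.live == 3]
6. n7.lab = 13  [terminal]
7. n6.depth = 5  [g.lab - 8]
8. n6.mk = false  [false]
9. n6.env = true  [g.lab > 12]
10. n8.sig = "nx"  ["nx"]
11. n8.acc = "ym"  ["ym"]
12. n8.ok = 7  [B₁.depth - 16]
13. n9.live = 4  [terminal]
14. n8.idx = true  [true]
15. n2.depth = 21  [B₁.depth - 2]
16. n2.mk = false  [B₁.mk == true]
17. n2.env = true  [B₂.depth > 4]
18. n1.depth = 30  [B₁.depth * -2 + 72]
19. n1.mk = false  [B₁.depth > 21]
20. n1.env = false  [B₁.env and B₁.mk]
21. n0.lab = true  [B.depth > 29]
22. n0.tag = 16  [16]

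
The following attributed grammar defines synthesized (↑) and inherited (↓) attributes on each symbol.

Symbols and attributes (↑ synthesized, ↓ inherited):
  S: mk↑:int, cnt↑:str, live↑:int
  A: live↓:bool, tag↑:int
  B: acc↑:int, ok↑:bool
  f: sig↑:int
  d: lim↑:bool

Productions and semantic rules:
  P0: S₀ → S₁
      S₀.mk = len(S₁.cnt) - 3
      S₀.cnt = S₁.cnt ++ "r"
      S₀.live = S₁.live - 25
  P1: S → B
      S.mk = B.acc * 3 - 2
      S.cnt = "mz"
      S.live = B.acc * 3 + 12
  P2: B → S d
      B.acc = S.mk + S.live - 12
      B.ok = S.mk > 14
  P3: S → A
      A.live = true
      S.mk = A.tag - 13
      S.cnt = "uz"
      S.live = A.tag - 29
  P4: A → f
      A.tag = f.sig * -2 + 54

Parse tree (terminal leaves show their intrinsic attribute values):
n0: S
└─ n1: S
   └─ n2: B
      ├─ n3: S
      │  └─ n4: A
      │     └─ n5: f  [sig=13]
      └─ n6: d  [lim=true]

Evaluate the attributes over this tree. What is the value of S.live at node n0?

1. n4.live = true  [true]
2. n5.sig = 13  [terminal]
3. n4.tag = 28  [f.sig * -2 + 54]
4. n3.mk = 15  [A.tag - 13]
5. n3.cnt = "uz"  ["uz"]
6. n3.live = -1  [A.tag - 29]
7. n6.lim = true  [terminal]
8. n2.acc = 2  [S.mk + S.live - 12]
9. n2.ok = true  [S.mk > 14]
10. n1.mk = 4  [B.acc * 3 - 2]
11. n1.cnt = "mz"  ["mz"]
12. n1.live = 18  [B.acc * 3 + 12]
13. n0.mk = -1  [len(S₁.cnt) - 3]
14. n0.cnt = "mzr"  [S₁.cnt ++ "r"]
15. n0.live = -7  [S₁.live - 25]

-7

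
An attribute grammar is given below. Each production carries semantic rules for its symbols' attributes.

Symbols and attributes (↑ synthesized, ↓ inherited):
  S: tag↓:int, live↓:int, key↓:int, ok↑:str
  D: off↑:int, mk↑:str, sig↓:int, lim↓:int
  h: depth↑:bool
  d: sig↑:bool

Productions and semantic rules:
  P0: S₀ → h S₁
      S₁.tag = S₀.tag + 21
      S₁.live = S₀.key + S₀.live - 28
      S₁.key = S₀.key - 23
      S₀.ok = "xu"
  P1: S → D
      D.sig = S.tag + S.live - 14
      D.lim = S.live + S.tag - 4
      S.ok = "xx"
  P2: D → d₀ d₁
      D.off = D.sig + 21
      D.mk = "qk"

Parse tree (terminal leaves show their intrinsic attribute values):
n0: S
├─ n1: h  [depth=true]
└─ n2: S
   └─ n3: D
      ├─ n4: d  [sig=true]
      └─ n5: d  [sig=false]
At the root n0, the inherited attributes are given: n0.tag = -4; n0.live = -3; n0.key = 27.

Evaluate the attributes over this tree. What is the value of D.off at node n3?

1. n0.tag = -4  [given at root]
2. n0.live = -3  [given at root]
3. n0.key = 27  [given at root]
4. n1.depth = true  [terminal]
5. n2.tag = 17  [S₀.tag + 21]
6. n2.live = -4  [S₀.key + S₀.live - 28]
7. n2.key = 4  [S₀.key - 23]
8. n3.sig = -1  [S.tag + S.live - 14]
9. n3.lim = 9  [S.live + S.tag - 4]
10. n4.sig = true  [terminal]
11. n5.sig = false  [terminal]
12. n3.off = 20  [D.sig + 21]
13. n3.mk = "qk"  ["qk"]
14. n2.ok = "xx"  ["xx"]
15. n0.ok = "xu"  ["xu"]

20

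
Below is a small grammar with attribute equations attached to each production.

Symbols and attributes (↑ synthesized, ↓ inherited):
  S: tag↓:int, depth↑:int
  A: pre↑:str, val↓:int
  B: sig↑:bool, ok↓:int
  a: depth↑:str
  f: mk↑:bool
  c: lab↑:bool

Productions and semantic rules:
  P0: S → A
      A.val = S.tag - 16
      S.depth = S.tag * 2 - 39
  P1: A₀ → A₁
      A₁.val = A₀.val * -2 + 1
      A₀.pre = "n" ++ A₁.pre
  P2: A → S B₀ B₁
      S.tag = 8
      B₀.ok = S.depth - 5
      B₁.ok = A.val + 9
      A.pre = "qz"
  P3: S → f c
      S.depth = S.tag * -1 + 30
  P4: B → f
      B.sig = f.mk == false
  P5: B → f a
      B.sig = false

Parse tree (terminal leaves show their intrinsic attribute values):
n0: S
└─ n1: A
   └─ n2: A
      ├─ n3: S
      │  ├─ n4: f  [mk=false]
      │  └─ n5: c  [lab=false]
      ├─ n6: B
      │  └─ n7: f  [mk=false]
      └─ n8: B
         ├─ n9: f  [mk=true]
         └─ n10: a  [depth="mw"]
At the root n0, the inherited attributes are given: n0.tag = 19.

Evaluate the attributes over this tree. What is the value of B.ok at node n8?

1. n0.tag = 19  [given at root]
2. n1.val = 3  [S.tag - 16]
3. n2.val = -5  [A₀.val * -2 + 1]
4. n3.tag = 8  [8]
5. n4.mk = false  [terminal]
6. n5.lab = false  [terminal]
7. n3.depth = 22  [S.tag * -1 + 30]
8. n6.ok = 17  [S.depth - 5]
9. n7.mk = false  [terminal]
10. n6.sig = true  [f.mk == false]
11. n8.ok = 4  [A.val + 9]
12. n9.mk = true  [terminal]
13. n10.depth = "mw"  [terminal]
14. n8.sig = false  [false]
15. n2.pre = "qz"  ["qz"]
16. n1.pre = "nqz"  ["n" ++ A₁.pre]
17. n0.depth = -1  [S.tag * 2 - 39]

4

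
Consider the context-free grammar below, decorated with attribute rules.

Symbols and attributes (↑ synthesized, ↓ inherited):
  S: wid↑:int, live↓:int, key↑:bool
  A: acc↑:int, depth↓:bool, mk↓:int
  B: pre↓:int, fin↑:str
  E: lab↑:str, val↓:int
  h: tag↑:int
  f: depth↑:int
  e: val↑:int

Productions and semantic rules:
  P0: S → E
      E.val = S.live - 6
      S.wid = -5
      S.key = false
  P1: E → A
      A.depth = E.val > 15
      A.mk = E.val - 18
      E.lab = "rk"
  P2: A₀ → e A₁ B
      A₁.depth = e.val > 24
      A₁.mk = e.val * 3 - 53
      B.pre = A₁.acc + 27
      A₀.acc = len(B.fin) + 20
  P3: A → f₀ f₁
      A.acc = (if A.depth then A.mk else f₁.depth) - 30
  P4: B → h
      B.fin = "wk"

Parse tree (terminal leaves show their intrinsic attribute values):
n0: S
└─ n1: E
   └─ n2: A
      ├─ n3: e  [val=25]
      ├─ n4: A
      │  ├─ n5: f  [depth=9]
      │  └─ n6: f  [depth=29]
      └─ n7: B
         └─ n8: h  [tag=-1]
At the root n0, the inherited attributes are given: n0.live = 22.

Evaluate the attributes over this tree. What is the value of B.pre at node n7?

1. n0.live = 22  [given at root]
2. n1.val = 16  [S.live - 6]
3. n2.depth = true  [E.val > 15]
4. n2.mk = -2  [E.val - 18]
5. n3.val = 25  [terminal]
6. n4.depth = true  [e.val > 24]
7. n4.mk = 22  [e.val * 3 - 53]
8. n5.depth = 9  [terminal]
9. n6.depth = 29  [terminal]
10. n4.acc = -8  [(if A.depth then A.mk else f₁.depth) - 30]
11. n7.pre = 19  [A₁.acc + 27]
12. n8.tag = -1  [terminal]
13. n7.fin = "wk"  ["wk"]
14. n2.acc = 22  [len(B.fin) + 20]
15. n1.lab = "rk"  ["rk"]
16. n0.wid = -5  [-5]
17. n0.key = false  [false]

19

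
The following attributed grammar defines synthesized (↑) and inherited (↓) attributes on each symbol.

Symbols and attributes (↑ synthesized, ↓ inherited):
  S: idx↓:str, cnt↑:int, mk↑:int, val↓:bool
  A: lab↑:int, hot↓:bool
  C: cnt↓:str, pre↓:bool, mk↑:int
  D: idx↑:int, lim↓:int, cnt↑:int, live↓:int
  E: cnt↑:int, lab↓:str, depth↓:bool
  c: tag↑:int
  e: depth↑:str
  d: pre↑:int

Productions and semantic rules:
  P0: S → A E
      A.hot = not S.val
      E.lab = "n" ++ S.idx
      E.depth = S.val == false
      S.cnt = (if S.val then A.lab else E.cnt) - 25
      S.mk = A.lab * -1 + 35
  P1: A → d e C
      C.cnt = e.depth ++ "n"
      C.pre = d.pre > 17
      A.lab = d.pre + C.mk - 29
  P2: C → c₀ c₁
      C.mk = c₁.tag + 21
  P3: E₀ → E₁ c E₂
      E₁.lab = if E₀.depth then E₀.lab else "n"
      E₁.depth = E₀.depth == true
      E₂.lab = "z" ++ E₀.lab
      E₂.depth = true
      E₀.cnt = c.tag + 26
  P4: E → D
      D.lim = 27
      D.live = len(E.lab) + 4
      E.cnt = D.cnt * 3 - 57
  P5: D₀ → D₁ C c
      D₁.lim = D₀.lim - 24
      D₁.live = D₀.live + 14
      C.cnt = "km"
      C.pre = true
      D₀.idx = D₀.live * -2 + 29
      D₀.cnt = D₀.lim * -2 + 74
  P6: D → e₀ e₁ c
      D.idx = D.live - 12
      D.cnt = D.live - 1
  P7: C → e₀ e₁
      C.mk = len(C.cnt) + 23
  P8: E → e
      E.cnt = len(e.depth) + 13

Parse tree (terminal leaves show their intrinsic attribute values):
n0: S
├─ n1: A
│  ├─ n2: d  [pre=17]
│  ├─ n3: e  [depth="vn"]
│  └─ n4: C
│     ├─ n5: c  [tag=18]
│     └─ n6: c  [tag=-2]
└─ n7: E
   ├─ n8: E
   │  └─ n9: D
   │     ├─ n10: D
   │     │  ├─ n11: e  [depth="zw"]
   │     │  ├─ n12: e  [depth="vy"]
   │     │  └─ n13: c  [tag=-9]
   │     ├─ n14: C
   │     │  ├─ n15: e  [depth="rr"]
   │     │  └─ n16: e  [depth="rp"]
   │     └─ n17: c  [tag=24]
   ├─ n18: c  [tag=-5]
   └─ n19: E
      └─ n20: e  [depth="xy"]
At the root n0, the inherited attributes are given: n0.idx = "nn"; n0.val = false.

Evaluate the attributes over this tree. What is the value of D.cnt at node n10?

20

1. n0.idx = "nn"  [given at root]
2. n0.val = false  [given at root]
3. n1.hot = true  [not S.val]
4. n2.pre = 17  [terminal]
5. n3.depth = "vn"  [terminal]
6. n4.cnt = "vnn"  [e.depth ++ "n"]
7. n4.pre = false  [d.pre > 17]
8. n5.tag = 18  [terminal]
9. n6.tag = -2  [terminal]
10. n4.mk = 19  [c₁.tag + 21]
11. n1.lab = 7  [d.pre + C.mk - 29]
12. n7.lab = "nnn"  ["n" ++ S.idx]
13. n7.depth = true  [S.val == false]
14. n8.lab = "nnn"  [if E₀.depth then E₀.lab else "n"]
15. n8.depth = true  [E₀.depth == true]
16. n9.lim = 27  [27]
17. n9.live = 7  [len(E.lab) + 4]
18. n10.lim = 3  [D₀.lim - 24]
19. n10.live = 21  [D₀.live + 14]
20. n11.depth = "zw"  [terminal]
21. n12.depth = "vy"  [terminal]
22. n13.tag = -9  [terminal]
23. n10.idx = 9  [D.live - 12]
24. n10.cnt = 20  [D.live - 1]
25. n14.cnt = "km"  ["km"]
26. n14.pre = true  [true]
27. n15.depth = "rr"  [terminal]
28. n16.depth = "rp"  [terminal]
29. n14.mk = 25  [len(C.cnt) + 23]
30. n17.tag = 24  [terminal]
31. n9.idx = 15  [D₀.live * -2 + 29]
32. n9.cnt = 20  [D₀.lim * -2 + 74]
33. n8.cnt = 3  [D.cnt * 3 - 57]
34. n18.tag = -5  [terminal]
35. n19.lab = "znnn"  ["z" ++ E₀.lab]
36. n19.depth = true  [true]
37. n20.depth = "xy"  [terminal]
38. n19.cnt = 15  [len(e.depth) + 13]
39. n7.cnt = 21  [c.tag + 26]
40. n0.cnt = -4  [(if S.val then A.lab else E.cnt) - 25]
41. n0.mk = 28  [A.lab * -1 + 35]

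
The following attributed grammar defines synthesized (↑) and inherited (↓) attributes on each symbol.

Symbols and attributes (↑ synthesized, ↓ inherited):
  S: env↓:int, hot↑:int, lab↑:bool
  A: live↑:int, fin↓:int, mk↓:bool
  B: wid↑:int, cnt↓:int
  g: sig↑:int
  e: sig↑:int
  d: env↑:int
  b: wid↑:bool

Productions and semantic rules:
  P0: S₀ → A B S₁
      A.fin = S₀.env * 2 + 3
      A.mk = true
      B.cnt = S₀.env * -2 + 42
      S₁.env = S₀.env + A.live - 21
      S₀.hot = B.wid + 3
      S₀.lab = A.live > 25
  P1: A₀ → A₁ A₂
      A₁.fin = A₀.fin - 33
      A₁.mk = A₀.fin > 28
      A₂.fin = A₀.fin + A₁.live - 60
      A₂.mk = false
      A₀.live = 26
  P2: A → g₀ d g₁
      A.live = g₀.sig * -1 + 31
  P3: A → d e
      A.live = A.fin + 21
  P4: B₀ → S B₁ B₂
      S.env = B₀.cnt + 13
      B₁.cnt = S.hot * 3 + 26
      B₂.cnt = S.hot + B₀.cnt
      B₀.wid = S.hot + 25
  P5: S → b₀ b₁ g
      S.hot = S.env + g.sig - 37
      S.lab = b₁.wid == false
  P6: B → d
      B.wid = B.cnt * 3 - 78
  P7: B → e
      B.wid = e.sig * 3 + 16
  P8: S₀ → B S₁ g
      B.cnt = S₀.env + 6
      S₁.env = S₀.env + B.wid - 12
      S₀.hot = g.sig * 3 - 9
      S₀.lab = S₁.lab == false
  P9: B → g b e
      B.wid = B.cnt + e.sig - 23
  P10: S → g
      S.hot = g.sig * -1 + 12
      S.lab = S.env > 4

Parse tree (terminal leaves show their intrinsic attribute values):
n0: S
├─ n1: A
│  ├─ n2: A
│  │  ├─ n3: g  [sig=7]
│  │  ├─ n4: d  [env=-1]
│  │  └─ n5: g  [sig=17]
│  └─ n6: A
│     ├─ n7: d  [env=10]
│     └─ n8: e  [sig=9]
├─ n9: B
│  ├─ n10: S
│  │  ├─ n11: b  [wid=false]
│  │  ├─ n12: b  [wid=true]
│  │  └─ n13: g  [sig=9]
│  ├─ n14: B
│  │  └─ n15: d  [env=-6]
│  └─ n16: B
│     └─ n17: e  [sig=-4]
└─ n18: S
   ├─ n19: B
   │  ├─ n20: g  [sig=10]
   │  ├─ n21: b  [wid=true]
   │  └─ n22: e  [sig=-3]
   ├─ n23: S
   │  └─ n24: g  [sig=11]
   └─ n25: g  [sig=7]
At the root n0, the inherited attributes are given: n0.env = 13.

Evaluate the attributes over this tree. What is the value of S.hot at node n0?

1. n0.env = 13  [given at root]
2. n1.fin = 29  [S₀.env * 2 + 3]
3. n1.mk = true  [true]
4. n2.fin = -4  [A₀.fin - 33]
5. n2.mk = true  [A₀.fin > 28]
6. n3.sig = 7  [terminal]
7. n4.env = -1  [terminal]
8. n5.sig = 17  [terminal]
9. n2.live = 24  [g₀.sig * -1 + 31]
10. n6.fin = -7  [A₀.fin + A₁.live - 60]
11. n6.mk = false  [false]
12. n7.env = 10  [terminal]
13. n8.sig = 9  [terminal]
14. n6.live = 14  [A.fin + 21]
15. n1.live = 26  [26]
16. n9.cnt = 16  [S₀.env * -2 + 42]
17. n10.env = 29  [B₀.cnt + 13]
18. n11.wid = false  [terminal]
19. n12.wid = true  [terminal]
20. n13.sig = 9  [terminal]
21. n10.hot = 1  [S.env + g.sig - 37]
22. n10.lab = false  [b₁.wid == false]
23. n14.cnt = 29  [S.hot * 3 + 26]
24. n15.env = -6  [terminal]
25. n14.wid = 9  [B.cnt * 3 - 78]
26. n16.cnt = 17  [S.hot + B₀.cnt]
27. n17.sig = -4  [terminal]
28. n16.wid = 4  [e.sig * 3 + 16]
29. n9.wid = 26  [S.hot + 25]
30. n18.env = 18  [S₀.env + A.live - 21]
31. n19.cnt = 24  [S₀.env + 6]
32. n20.sig = 10  [terminal]
33. n21.wid = true  [terminal]
34. n22.sig = -3  [terminal]
35. n19.wid = -2  [B.cnt + e.sig - 23]
36. n23.env = 4  [S₀.env + B.wid - 12]
37. n24.sig = 11  [terminal]
38. n23.hot = 1  [g.sig * -1 + 12]
39. n23.lab = false  [S.env > 4]
40. n25.sig = 7  [terminal]
41. n18.hot = 12  [g.sig * 3 - 9]
42. n18.lab = true  [S₁.lab == false]
43. n0.hot = 29  [B.wid + 3]
44. n0.lab = true  [A.live > 25]

29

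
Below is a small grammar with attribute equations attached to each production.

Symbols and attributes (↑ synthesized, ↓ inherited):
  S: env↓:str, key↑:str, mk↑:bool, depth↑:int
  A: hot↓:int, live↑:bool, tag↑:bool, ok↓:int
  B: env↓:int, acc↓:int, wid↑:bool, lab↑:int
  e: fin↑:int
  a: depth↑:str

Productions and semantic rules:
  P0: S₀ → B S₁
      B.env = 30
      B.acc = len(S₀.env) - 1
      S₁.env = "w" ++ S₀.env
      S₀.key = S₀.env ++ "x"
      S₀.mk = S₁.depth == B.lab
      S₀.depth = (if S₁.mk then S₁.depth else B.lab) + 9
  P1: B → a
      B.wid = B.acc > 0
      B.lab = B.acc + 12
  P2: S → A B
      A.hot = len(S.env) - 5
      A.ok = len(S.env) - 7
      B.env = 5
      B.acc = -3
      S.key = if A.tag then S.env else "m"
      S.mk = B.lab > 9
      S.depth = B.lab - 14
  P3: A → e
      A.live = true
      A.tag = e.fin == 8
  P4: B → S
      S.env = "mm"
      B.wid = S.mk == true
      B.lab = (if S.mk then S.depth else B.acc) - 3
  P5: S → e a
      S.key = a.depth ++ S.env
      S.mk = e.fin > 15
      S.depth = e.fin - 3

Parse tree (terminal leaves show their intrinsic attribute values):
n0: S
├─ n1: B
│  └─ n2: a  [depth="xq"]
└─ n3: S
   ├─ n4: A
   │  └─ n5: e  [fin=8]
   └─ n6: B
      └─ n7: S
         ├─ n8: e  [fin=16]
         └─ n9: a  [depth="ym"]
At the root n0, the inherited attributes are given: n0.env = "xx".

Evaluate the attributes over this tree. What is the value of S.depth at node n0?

5

1. n0.env = "xx"  [given at root]
2. n1.env = 30  [30]
3. n1.acc = 1  [len(S₀.env) - 1]
4. n2.depth = "xq"  [terminal]
5. n1.wid = true  [B.acc > 0]
6. n1.lab = 13  [B.acc + 12]
7. n3.env = "wxx"  ["w" ++ S₀.env]
8. n4.hot = -2  [len(S.env) - 5]
9. n4.ok = -4  [len(S.env) - 7]
10. n5.fin = 8  [terminal]
11. n4.live = true  [true]
12. n4.tag = true  [e.fin == 8]
13. n6.env = 5  [5]
14. n6.acc = -3  [-3]
15. n7.env = "mm"  ["mm"]
16. n8.fin = 16  [terminal]
17. n9.depth = "ym"  [terminal]
18. n7.key = "ymmm"  [a.depth ++ S.env]
19. n7.mk = true  [e.fin > 15]
20. n7.depth = 13  [e.fin - 3]
21. n6.wid = true  [S.mk == true]
22. n6.lab = 10  [(if S.mk then S.depth else B.acc) - 3]
23. n3.key = "wxx"  [if A.tag then S.env else "m"]
24. n3.mk = true  [B.lab > 9]
25. n3.depth = -4  [B.lab - 14]
26. n0.key = "xxx"  [S₀.env ++ "x"]
27. n0.mk = false  [S₁.depth == B.lab]
28. n0.depth = 5  [(if S₁.mk then S₁.depth else B.lab) + 9]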